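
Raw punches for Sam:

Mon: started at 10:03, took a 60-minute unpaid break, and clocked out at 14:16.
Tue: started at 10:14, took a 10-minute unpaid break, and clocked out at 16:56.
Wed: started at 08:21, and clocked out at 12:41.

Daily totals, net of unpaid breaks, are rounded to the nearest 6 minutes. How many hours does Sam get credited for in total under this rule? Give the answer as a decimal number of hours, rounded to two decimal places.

Mon: 10:03–14:16 = 4 h 13 min − 60 min = 3 h 13 min → rounds to 3 h 12 min
Tue: 10:14–16:56 = 6 h 42 min − 10 min = 6 h 32 min → rounds to 6 h 30 min
Wed: 08:21–12:41 = 4 h 20 min → rounds to 4 h 18 min
Total credited: 14 h 0 min.

14.00 hours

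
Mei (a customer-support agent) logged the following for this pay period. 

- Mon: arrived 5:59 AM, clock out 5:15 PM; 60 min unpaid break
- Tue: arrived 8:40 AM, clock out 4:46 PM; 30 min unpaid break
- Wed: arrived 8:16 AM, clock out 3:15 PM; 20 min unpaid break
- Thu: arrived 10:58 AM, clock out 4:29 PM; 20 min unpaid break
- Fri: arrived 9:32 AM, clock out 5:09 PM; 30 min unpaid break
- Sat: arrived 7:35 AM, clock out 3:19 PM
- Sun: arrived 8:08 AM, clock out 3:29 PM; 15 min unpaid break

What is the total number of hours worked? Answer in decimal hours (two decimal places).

51.65 hours

Mon: 5:59 AM–5:15 PM = 11 h 16 min; less 60 min break → 10 h 16 min
Tue: 8:40 AM–4:46 PM = 8 h 6 min; less 30 min break → 7 h 36 min
Wed: 8:16 AM–3:15 PM = 6 h 59 min; less 20 min break → 6 h 39 min
Thu: 10:58 AM–4:29 PM = 5 h 31 min; less 20 min break → 5 h 11 min
Fri: 9:32 AM–5:09 PM = 7 h 37 min; less 30 min break → 7 h 7 min
Sat: 7:35 AM–3:19 PM = 7 h 44 min
Sun: 8:08 AM–3:29 PM = 7 h 21 min; less 15 min break → 7 h 6 min
Total: 10 h 16 min + 7 h 36 min + 6 h 39 min + 5 h 11 min + 7 h 7 min + 7 h 44 min + 7 h 6 min = 51 h 39 min.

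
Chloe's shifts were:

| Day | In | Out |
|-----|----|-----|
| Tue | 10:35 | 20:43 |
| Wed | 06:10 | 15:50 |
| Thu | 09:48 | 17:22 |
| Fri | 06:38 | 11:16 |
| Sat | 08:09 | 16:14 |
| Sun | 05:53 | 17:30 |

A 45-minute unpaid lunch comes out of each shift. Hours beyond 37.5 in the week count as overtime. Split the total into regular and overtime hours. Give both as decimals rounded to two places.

Tue: 10:35–20:43 = 10 h 8 min; less 45 min break → 9 h 23 min
Wed: 06:10–15:50 = 9 h 40 min; less 45 min break → 8 h 55 min
Thu: 09:48–17:22 = 7 h 34 min; less 45 min break → 6 h 49 min
Fri: 06:38–11:16 = 4 h 38 min; less 45 min break → 3 h 53 min
Sat: 08:09–16:14 = 8 h 5 min; less 45 min break → 7 h 20 min
Sun: 05:53–17:30 = 11 h 37 min; less 45 min break → 10 h 52 min
Total worked: 47 h 12 min = 47.20 h.
Threshold 37.5 h → overtime 9 h 42 min, regular 37 h 30 min.

Regular 37.50 hours, overtime 9.70 hours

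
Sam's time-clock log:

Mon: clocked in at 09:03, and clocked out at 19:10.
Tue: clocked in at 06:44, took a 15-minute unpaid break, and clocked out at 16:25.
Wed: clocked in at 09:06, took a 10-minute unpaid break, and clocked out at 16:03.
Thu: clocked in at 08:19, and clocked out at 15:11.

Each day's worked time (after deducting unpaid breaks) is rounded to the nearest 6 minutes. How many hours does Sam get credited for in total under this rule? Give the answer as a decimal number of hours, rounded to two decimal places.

33.20 hours

Mon: 09:03–19:10 = 10 h 7 min → rounds to 10 h 6 min
Tue: 06:44–16:25 = 9 h 41 min − 15 min = 9 h 26 min → rounds to 9 h 24 min
Wed: 09:06–16:03 = 6 h 57 min − 10 min = 6 h 47 min → rounds to 6 h 48 min
Thu: 08:19–15:11 = 6 h 52 min → rounds to 6 h 54 min
Total credited: 33 h 12 min.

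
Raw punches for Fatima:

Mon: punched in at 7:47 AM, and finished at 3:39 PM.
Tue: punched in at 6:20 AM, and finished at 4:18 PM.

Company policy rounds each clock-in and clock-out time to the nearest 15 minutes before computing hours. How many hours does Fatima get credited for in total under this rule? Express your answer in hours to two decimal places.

18.00 hours

Mon: in 7:47 AM→7:45 AM, out 3:39 PM→3:45 PM; 8 h 0 min
Tue: in 6:20 AM→6:15 AM, out 4:18 PM→4:15 PM; 10 h 0 min
Total credited: 18 h 0 min.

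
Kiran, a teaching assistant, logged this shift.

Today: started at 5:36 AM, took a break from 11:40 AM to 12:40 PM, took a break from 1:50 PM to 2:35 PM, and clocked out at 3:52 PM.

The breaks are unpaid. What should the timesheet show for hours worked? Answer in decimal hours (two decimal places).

8.52 hours

Today: 5:36 AM–3:52 PM = 10 h 16 min; less 105 min break → 8 h 31 min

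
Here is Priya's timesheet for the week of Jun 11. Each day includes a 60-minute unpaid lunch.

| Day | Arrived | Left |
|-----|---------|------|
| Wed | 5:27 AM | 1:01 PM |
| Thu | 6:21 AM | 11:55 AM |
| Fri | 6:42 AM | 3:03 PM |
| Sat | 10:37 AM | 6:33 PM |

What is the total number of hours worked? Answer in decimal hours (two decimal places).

Wed: 5:27 AM–1:01 PM = 7 h 34 min; less 60 min break → 6 h 34 min
Thu: 6:21 AM–11:55 AM = 5 h 34 min; less 60 min break → 4 h 34 min
Fri: 6:42 AM–3:03 PM = 8 h 21 min; less 60 min break → 7 h 21 min
Sat: 10:37 AM–6:33 PM = 7 h 56 min; less 60 min break → 6 h 56 min
Total: 6 h 34 min + 4 h 34 min + 7 h 21 min + 6 h 56 min = 25 h 25 min.

25.42 hours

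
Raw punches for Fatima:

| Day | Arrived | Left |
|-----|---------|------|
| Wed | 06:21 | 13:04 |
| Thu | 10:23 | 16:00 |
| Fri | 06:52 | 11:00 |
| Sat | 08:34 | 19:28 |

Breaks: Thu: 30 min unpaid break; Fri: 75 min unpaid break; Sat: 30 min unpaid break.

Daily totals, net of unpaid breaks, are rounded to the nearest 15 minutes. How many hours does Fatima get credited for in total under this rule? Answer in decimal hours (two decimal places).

25.25 hours

Wed: 06:21–13:04 = 6 h 43 min → rounds to 6 h 45 min
Thu: 10:23–16:00 = 5 h 37 min − 30 min = 5 h 7 min → rounds to 5 h 0 min
Fri: 06:52–11:00 = 4 h 8 min − 75 min = 2 h 53 min → rounds to 3 h 0 min
Sat: 08:34–19:28 = 10 h 54 min − 30 min = 10 h 24 min → rounds to 10 h 30 min
Total credited: 25 h 15 min.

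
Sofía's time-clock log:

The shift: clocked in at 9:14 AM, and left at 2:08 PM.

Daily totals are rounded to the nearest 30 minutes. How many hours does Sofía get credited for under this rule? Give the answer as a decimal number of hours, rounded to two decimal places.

5.00 hours

The shift: 9:14 AM–2:08 PM = 4 h 54 min → rounds to 5 h 0 min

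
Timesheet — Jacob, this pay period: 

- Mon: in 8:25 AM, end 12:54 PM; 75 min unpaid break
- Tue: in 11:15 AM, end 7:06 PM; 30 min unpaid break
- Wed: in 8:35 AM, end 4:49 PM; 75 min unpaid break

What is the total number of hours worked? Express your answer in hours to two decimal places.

Mon: 8:25 AM–12:54 PM = 4 h 29 min; less 75 min break → 3 h 14 min
Tue: 11:15 AM–7:06 PM = 7 h 51 min; less 30 min break → 7 h 21 min
Wed: 8:35 AM–4:49 PM = 8 h 14 min; less 75 min break → 6 h 59 min
Total: 3 h 14 min + 7 h 21 min + 6 h 59 min = 17 h 34 min.

17.57 hours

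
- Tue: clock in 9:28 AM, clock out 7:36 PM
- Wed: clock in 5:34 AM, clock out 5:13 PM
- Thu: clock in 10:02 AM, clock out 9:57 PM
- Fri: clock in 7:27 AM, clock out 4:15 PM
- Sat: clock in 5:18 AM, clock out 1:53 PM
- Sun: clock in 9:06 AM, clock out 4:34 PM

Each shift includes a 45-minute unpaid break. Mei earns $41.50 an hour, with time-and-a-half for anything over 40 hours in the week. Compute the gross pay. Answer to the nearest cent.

$2534.61

Tue: 9:28 AM–7:36 PM = 10 h 8 min; less 45 min break → 9 h 23 min
Wed: 5:34 AM–5:13 PM = 11 h 39 min; less 45 min break → 10 h 54 min
Thu: 10:02 AM–9:57 PM = 11 h 55 min; less 45 min break → 11 h 10 min
Fri: 7:27 AM–4:15 PM = 8 h 48 min; less 45 min break → 8 h 3 min
Sat: 5:18 AM–1:53 PM = 8 h 35 min; less 45 min break → 7 h 50 min
Sun: 9:06 AM–4:34 PM = 7 h 28 min; less 45 min break → 6 h 43 min
Total worked: 54 h 3 min = 3243 min.
Regular 40 h 0 min = 2400 min at $41.50/h; overtime 14 h 3 min = 843 min at $62.25/h.
Pay = (2400 × $41.50 + 843 × $62.25) ÷ 60 = $2534.61.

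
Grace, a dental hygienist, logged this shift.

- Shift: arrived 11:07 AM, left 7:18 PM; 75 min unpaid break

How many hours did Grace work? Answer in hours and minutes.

6 h 56 min

Shift: 11:07 AM–7:18 PM = 8 h 11 min; less 75 min break → 6 h 56 min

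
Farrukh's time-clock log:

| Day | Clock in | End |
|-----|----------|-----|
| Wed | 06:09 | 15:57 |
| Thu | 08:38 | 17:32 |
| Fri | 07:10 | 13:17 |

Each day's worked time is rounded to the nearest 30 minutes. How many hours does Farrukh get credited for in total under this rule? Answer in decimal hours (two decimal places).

Wed: 06:09–15:57 = 9 h 48 min → rounds to 10 h 0 min
Thu: 08:38–17:32 = 8 h 54 min → rounds to 9 h 0 min
Fri: 07:10–13:17 = 6 h 7 min → rounds to 6 h 0 min
Total credited: 25 h 0 min.

25.00 hours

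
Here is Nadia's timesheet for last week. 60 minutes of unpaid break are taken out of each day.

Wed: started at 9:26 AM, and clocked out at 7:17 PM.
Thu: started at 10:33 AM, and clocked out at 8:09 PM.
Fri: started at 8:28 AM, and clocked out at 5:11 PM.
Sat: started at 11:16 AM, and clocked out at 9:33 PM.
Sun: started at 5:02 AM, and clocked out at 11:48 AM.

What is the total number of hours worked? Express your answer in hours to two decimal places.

40.22 hours

Wed: 9:26 AM–7:17 PM = 9 h 51 min; less 60 min break → 8 h 51 min
Thu: 10:33 AM–8:09 PM = 9 h 36 min; less 60 min break → 8 h 36 min
Fri: 8:28 AM–5:11 PM = 8 h 43 min; less 60 min break → 7 h 43 min
Sat: 11:16 AM–9:33 PM = 10 h 17 min; less 60 min break → 9 h 17 min
Sun: 5:02 AM–11:48 AM = 6 h 46 min; less 60 min break → 5 h 46 min
Total: 8 h 51 min + 8 h 36 min + 7 h 43 min + 9 h 17 min + 5 h 46 min = 40 h 13 min.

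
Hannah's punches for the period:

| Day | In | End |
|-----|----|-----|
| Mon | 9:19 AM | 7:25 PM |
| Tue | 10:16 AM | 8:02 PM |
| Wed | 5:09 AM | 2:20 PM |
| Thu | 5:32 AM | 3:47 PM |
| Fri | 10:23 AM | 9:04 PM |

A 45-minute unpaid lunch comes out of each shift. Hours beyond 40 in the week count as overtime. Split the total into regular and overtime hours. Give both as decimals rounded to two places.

Mon: 9:19 AM–7:25 PM = 10 h 6 min; less 45 min break → 9 h 21 min
Tue: 10:16 AM–8:02 PM = 9 h 46 min; less 45 min break → 9 h 1 min
Wed: 5:09 AM–2:20 PM = 9 h 11 min; less 45 min break → 8 h 26 min
Thu: 5:32 AM–3:47 PM = 10 h 15 min; less 45 min break → 9 h 30 min
Fri: 10:23 AM–9:04 PM = 10 h 41 min; less 45 min break → 9 h 56 min
Total worked: 46 h 14 min = 46.23 h.
Threshold 40 h → overtime 6 h 14 min, regular 40 h 0 min.

Regular 40.00 hours, overtime 6.23 hours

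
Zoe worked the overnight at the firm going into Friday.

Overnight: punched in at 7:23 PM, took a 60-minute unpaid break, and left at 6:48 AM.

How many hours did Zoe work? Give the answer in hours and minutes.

Overnight: 7:23 PM → midnight = 4 h 37 min; midnight → 6:48 AM = 6 h 48 min; span 11 h 25 min; less 60 min break → 10 h 25 min

10 h 25 min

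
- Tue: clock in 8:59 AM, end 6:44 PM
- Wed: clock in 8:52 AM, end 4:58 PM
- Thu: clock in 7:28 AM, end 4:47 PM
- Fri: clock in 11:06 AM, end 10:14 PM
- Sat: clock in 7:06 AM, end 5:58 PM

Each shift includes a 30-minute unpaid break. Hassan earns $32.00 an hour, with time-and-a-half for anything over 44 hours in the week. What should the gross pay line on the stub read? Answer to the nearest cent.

Tue: 8:59 AM–6:44 PM = 9 h 45 min; less 30 min break → 9 h 15 min
Wed: 8:52 AM–4:58 PM = 8 h 6 min; less 30 min break → 7 h 36 min
Thu: 7:28 AM–4:47 PM = 9 h 19 min; less 30 min break → 8 h 49 min
Fri: 11:06 AM–10:14 PM = 11 h 8 min; less 30 min break → 10 h 38 min
Sat: 7:06 AM–5:58 PM = 10 h 52 min; less 30 min break → 10 h 22 min
Total worked: 46 h 40 min = 2800 min.
Regular 44 h 0 min = 2640 min at $32.00/h; overtime 2 h 40 min = 160 min at $48.00/h.
Pay = (2640 × $32.00 + 160 × $48.00) ÷ 60 = $1536.00.

$1536.00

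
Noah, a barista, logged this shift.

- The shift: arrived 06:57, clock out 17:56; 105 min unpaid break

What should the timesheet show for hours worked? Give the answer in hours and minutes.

9 h 14 min

The shift: 06:57–17:56 = 10 h 59 min; less 105 min break → 9 h 14 min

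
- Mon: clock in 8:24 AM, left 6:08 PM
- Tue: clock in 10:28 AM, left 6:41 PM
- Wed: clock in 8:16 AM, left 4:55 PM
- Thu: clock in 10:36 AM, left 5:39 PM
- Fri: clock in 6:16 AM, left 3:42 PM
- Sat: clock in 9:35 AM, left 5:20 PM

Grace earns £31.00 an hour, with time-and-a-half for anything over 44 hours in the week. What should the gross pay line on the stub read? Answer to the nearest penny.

£1681.75

Mon: 8:24 AM–6:08 PM = 9 h 44 min
Tue: 10:28 AM–6:41 PM = 8 h 13 min
Wed: 8:16 AM–4:55 PM = 8 h 39 min
Thu: 10:36 AM–5:39 PM = 7 h 3 min
Fri: 6:16 AM–3:42 PM = 9 h 26 min
Sat: 9:35 AM–5:20 PM = 7 h 45 min
Total worked: 50 h 50 min = 3050 min.
Regular 44 h 0 min = 2640 min at £31.00/h; overtime 6 h 50 min = 410 min at £46.50/h.
Pay = (2640 × £31.00 + 410 × £46.50) ÷ 60 = £1681.75.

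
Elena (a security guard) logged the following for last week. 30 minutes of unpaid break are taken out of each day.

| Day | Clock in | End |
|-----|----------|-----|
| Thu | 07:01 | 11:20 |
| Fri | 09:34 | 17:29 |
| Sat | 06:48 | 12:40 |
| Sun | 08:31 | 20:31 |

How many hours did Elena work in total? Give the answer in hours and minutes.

28 h 6 min

Thu: 07:01–11:20 = 4 h 19 min; less 30 min break → 3 h 49 min
Fri: 09:34–17:29 = 7 h 55 min; less 30 min break → 7 h 25 min
Sat: 06:48–12:40 = 5 h 52 min; less 30 min break → 5 h 22 min
Sun: 08:31–20:31 = 12 h 0 min; less 30 min break → 11 h 30 min
Total: 3 h 49 min + 7 h 25 min + 5 h 22 min + 11 h 30 min = 28 h 6 min.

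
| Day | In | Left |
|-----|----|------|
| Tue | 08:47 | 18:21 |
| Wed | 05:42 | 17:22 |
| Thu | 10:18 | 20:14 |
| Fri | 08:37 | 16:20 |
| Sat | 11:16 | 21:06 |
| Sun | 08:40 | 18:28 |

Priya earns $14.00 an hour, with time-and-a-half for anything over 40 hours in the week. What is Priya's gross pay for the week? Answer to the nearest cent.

$948.85

Tue: 08:47–18:21 = 9 h 34 min
Wed: 05:42–17:22 = 11 h 40 min
Thu: 10:18–20:14 = 9 h 56 min
Fri: 08:37–16:20 = 7 h 43 min
Sat: 11:16–21:06 = 9 h 50 min
Sun: 08:40–18:28 = 9 h 48 min
Total worked: 58 h 31 min = 3511 min.
Regular 40 h 0 min = 2400 min at $14.00/h; overtime 18 h 31 min = 1111 min at $21.00/h.
Pay = (2400 × $14.00 + 1111 × $21.00) ÷ 60 = $948.85.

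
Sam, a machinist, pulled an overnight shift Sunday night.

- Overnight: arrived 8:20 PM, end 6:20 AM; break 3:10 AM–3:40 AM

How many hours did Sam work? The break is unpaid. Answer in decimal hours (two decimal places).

9.50 hours

Overnight: 8:20 PM → midnight = 3 h 40 min; midnight → 6:20 AM = 6 h 20 min; span 10 h 0 min; less 30 min break → 9 h 30 min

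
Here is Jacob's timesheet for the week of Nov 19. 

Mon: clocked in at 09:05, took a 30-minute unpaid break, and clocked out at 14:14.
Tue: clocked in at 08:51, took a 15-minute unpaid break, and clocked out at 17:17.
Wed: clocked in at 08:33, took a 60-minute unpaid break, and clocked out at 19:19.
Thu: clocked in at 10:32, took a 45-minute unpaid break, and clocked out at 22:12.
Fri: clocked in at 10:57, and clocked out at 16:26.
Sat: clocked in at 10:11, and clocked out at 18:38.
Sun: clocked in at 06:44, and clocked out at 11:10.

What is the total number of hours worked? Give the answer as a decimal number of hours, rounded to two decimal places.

Mon: 09:05–14:14 = 5 h 9 min; less 30 min break → 4 h 39 min
Tue: 08:51–17:17 = 8 h 26 min; less 15 min break → 8 h 11 min
Wed: 08:33–19:19 = 10 h 46 min; less 60 min break → 9 h 46 min
Thu: 10:32–22:12 = 11 h 40 min; less 45 min break → 10 h 55 min
Fri: 10:57–16:26 = 5 h 29 min
Sat: 10:11–18:38 = 8 h 27 min
Sun: 06:44–11:10 = 4 h 26 min
Total: 4 h 39 min + 8 h 11 min + 9 h 46 min + 10 h 55 min + 5 h 29 min + 8 h 27 min + 4 h 26 min = 51 h 53 min.

51.88 hours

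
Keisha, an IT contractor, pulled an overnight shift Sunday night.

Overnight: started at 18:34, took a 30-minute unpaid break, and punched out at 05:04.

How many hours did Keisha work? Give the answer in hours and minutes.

Overnight: 18:34 → midnight = 5 h 26 min; midnight → 05:04 = 5 h 4 min; span 10 h 30 min; less 30 min break → 10 h 0 min

10 h 0 min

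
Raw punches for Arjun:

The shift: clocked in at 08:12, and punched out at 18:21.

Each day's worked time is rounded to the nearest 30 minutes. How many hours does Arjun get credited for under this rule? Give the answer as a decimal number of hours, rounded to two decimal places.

The shift: 08:12–18:21 = 10 h 9 min → rounds to 10 h 0 min

10.00 hours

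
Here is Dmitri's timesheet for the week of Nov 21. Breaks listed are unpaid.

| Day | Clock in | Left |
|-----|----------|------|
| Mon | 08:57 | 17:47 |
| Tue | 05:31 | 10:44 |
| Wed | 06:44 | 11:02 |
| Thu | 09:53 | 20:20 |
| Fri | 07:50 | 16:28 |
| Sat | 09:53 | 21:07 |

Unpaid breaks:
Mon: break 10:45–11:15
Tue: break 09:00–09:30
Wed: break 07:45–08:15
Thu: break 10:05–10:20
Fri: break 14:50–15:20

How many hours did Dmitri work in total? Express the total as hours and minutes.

46 h 25 min

Mon: 08:57–17:47 = 8 h 50 min; less 30 min break → 8 h 20 min
Tue: 05:31–10:44 = 5 h 13 min; less 30 min break → 4 h 43 min
Wed: 06:44–11:02 = 4 h 18 min; less 30 min break → 3 h 48 min
Thu: 09:53–20:20 = 10 h 27 min; less 15 min break → 10 h 12 min
Fri: 07:50–16:28 = 8 h 38 min; less 30 min break → 8 h 8 min
Sat: 09:53–21:07 = 11 h 14 min
Total: 8 h 20 min + 4 h 43 min + 3 h 48 min + 10 h 12 min + 8 h 8 min + 11 h 14 min = 46 h 25 min.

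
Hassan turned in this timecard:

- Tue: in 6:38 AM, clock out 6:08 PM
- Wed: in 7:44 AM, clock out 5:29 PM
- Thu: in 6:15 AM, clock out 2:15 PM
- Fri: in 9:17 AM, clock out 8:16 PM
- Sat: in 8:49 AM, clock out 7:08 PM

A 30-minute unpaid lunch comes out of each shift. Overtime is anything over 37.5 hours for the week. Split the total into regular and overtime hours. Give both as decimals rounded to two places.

Tue: 6:38 AM–6:08 PM = 11 h 30 min; less 30 min break → 11 h 0 min
Wed: 7:44 AM–5:29 PM = 9 h 45 min; less 30 min break → 9 h 15 min
Thu: 6:15 AM–2:15 PM = 8 h 0 min; less 30 min break → 7 h 30 min
Fri: 9:17 AM–8:16 PM = 10 h 59 min; less 30 min break → 10 h 29 min
Sat: 8:49 AM–7:08 PM = 10 h 19 min; less 30 min break → 9 h 49 min
Total worked: 48 h 3 min = 48.05 h.
Threshold 37.5 h → overtime 10 h 33 min, regular 37 h 30 min.

Regular 37.50 hours, overtime 10.55 hours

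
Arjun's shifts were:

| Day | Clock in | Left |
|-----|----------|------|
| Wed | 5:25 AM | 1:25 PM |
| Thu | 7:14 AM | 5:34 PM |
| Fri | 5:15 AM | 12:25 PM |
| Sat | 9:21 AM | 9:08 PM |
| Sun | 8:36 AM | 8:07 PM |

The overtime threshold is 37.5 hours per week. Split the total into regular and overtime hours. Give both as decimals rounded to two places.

Wed: 5:25 AM–1:25 PM = 8 h 0 min
Thu: 7:14 AM–5:34 PM = 10 h 20 min
Fri: 5:15 AM–12:25 PM = 7 h 10 min
Sat: 9:21 AM–9:08 PM = 11 h 47 min
Sun: 8:36 AM–8:07 PM = 11 h 31 min
Total worked: 48 h 48 min = 48.80 h.
Threshold 37.5 h → overtime 11 h 18 min, regular 37 h 30 min.

Regular 37.50 hours, overtime 11.30 hours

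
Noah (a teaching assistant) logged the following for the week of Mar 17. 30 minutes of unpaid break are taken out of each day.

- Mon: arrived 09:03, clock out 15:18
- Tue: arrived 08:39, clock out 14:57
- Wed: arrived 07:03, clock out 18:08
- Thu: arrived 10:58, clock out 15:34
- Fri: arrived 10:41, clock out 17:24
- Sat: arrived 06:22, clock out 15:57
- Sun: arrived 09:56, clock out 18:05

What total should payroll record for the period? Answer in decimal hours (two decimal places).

49.18 hours

Mon: 09:03–15:18 = 6 h 15 min; less 30 min break → 5 h 45 min
Tue: 08:39–14:57 = 6 h 18 min; less 30 min break → 5 h 48 min
Wed: 07:03–18:08 = 11 h 5 min; less 30 min break → 10 h 35 min
Thu: 10:58–15:34 = 4 h 36 min; less 30 min break → 4 h 6 min
Fri: 10:41–17:24 = 6 h 43 min; less 30 min break → 6 h 13 min
Sat: 06:22–15:57 = 9 h 35 min; less 30 min break → 9 h 5 min
Sun: 09:56–18:05 = 8 h 9 min; less 30 min break → 7 h 39 min
Total: 5 h 45 min + 5 h 48 min + 10 h 35 min + 4 h 6 min + 6 h 13 min + 9 h 5 min + 7 h 39 min = 49 h 11 min.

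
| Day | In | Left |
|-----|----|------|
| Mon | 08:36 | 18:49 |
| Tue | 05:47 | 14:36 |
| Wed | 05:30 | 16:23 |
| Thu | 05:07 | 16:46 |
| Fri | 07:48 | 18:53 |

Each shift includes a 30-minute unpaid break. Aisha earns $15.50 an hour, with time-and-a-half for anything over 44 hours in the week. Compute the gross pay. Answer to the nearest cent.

Mon: 08:36–18:49 = 10 h 13 min; less 30 min break → 9 h 43 min
Tue: 05:47–14:36 = 8 h 49 min; less 30 min break → 8 h 19 min
Wed: 05:30–16:23 = 10 h 53 min; less 30 min break → 10 h 23 min
Thu: 05:07–16:46 = 11 h 39 min; less 30 min break → 11 h 9 min
Fri: 07:48–18:53 = 11 h 5 min; less 30 min break → 10 h 35 min
Total worked: 50 h 9 min = 3009 min.
Regular 44 h 0 min = 2640 min at $15.50/h; overtime 6 h 9 min = 369 min at $23.25/h.
Pay = (2640 × $15.50 + 369 × $23.25) ÷ 60 = $824.99.

$824.99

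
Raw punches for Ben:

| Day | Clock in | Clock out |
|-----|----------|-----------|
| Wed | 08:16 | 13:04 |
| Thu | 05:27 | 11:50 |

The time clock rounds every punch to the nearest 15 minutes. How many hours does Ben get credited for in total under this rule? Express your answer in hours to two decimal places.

Wed: in 08:16→08:15, out 13:04→13:00; 4 h 45 min
Thu: in 05:27→05:30, out 11:50→11:45; 6 h 15 min
Total credited: 11 h 0 min.

11.00 hours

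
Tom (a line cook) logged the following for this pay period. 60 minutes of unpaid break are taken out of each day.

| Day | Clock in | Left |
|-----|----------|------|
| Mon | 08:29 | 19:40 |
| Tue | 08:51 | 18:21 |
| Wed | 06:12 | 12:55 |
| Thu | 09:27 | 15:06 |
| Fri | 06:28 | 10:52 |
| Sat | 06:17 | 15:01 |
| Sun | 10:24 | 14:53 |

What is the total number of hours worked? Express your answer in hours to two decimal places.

Mon: 08:29–19:40 = 11 h 11 min; less 60 min break → 10 h 11 min
Tue: 08:51–18:21 = 9 h 30 min; less 60 min break → 8 h 30 min
Wed: 06:12–12:55 = 6 h 43 min; less 60 min break → 5 h 43 min
Thu: 09:27–15:06 = 5 h 39 min; less 60 min break → 4 h 39 min
Fri: 06:28–10:52 = 4 h 24 min; less 60 min break → 3 h 24 min
Sat: 06:17–15:01 = 8 h 44 min; less 60 min break → 7 h 44 min
Sun: 10:24–14:53 = 4 h 29 min; less 60 min break → 3 h 29 min
Total: 10 h 11 min + 8 h 30 min + 5 h 43 min + 4 h 39 min + 3 h 24 min + 7 h 44 min + 3 h 29 min = 43 h 40 min.

43.67 hours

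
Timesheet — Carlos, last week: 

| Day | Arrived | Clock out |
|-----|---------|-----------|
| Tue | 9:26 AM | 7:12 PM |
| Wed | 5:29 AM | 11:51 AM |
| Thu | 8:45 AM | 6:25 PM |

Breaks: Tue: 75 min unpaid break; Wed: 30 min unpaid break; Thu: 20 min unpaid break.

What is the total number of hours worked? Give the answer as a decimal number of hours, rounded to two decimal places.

Tue: 9:26 AM–7:12 PM = 9 h 46 min; less 75 min break → 8 h 31 min
Wed: 5:29 AM–11:51 AM = 6 h 22 min; less 30 min break → 5 h 52 min
Thu: 8:45 AM–6:25 PM = 9 h 40 min; less 20 min break → 9 h 20 min
Total: 8 h 31 min + 5 h 52 min + 9 h 20 min = 23 h 43 min.

23.72 hours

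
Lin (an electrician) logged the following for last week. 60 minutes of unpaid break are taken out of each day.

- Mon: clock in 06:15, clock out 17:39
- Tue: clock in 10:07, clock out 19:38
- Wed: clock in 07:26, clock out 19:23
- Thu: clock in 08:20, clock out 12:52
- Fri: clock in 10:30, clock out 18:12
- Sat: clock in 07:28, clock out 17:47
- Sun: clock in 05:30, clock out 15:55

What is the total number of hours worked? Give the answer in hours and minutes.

58 h 50 min

Mon: 06:15–17:39 = 11 h 24 min; less 60 min break → 10 h 24 min
Tue: 10:07–19:38 = 9 h 31 min; less 60 min break → 8 h 31 min
Wed: 07:26–19:23 = 11 h 57 min; less 60 min break → 10 h 57 min
Thu: 08:20–12:52 = 4 h 32 min; less 60 min break → 3 h 32 min
Fri: 10:30–18:12 = 7 h 42 min; less 60 min break → 6 h 42 min
Sat: 07:28–17:47 = 10 h 19 min; less 60 min break → 9 h 19 min
Sun: 05:30–15:55 = 10 h 25 min; less 60 min break → 9 h 25 min
Total: 10 h 24 min + 8 h 31 min + 10 h 57 min + 3 h 32 min + 6 h 42 min + 9 h 19 min + 9 h 25 min = 58 h 50 min.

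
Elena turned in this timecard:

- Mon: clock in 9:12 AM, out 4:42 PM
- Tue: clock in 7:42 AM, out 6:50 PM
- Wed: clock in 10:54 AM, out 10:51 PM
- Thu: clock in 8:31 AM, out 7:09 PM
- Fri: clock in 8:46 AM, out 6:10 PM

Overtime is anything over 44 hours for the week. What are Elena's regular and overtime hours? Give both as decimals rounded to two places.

Mon: 9:12 AM–4:42 PM = 7 h 30 min
Tue: 7:42 AM–6:50 PM = 11 h 8 min
Wed: 10:54 AM–10:51 PM = 11 h 57 min
Thu: 8:31 AM–7:09 PM = 10 h 38 min
Fri: 8:46 AM–6:10 PM = 9 h 24 min
Total worked: 50 h 37 min = 50.62 h.
Threshold 44 h → overtime 6 h 37 min, regular 44 h 0 min.

Regular 44.00 hours, overtime 6.62 hours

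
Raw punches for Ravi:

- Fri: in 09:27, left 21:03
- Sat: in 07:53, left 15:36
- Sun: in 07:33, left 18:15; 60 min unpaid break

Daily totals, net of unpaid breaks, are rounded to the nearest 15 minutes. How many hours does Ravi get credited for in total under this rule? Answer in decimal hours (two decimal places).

Fri: 09:27–21:03 = 11 h 36 min → rounds to 11 h 30 min
Sat: 07:53–15:36 = 7 h 43 min → rounds to 7 h 45 min
Sun: 07:33–18:15 = 10 h 42 min − 60 min = 9 h 42 min → rounds to 9 h 45 min
Total credited: 29 h 0 min.

29.00 hours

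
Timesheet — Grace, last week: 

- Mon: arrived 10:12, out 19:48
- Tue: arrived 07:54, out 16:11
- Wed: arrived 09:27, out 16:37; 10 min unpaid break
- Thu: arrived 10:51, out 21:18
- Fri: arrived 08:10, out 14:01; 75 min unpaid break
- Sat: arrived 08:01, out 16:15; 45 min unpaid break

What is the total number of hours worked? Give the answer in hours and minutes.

47 h 25 min

Mon: 10:12–19:48 = 9 h 36 min
Tue: 07:54–16:11 = 8 h 17 min
Wed: 09:27–16:37 = 7 h 10 min; less 10 min break → 7 h 0 min
Thu: 10:51–21:18 = 10 h 27 min
Fri: 08:10–14:01 = 5 h 51 min; less 75 min break → 4 h 36 min
Sat: 08:01–16:15 = 8 h 14 min; less 45 min break → 7 h 29 min
Total: 9 h 36 min + 8 h 17 min + 7 h 0 min + 10 h 27 min + 4 h 36 min + 7 h 29 min = 47 h 25 min.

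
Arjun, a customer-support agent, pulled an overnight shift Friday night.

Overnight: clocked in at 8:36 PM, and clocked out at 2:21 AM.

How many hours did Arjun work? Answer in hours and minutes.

5 h 45 min

Overnight: 8:36 PM → midnight = 3 h 24 min; midnight → 2:21 AM = 2 h 21 min; span 5 h 45 min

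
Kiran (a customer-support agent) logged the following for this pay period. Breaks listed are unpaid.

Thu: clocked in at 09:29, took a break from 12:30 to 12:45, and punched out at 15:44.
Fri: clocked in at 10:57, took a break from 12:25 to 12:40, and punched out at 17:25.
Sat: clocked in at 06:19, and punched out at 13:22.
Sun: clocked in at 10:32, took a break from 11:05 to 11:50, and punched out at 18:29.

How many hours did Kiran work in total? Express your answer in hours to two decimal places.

26.47 hours

Thu: 09:29–15:44 = 6 h 15 min; less 15 min break → 6 h 0 min
Fri: 10:57–17:25 = 6 h 28 min; less 15 min break → 6 h 13 min
Sat: 06:19–13:22 = 7 h 3 min
Sun: 10:32–18:29 = 7 h 57 min; less 45 min break → 7 h 12 min
Total: 6 h 0 min + 6 h 13 min + 7 h 3 min + 7 h 12 min = 26 h 28 min.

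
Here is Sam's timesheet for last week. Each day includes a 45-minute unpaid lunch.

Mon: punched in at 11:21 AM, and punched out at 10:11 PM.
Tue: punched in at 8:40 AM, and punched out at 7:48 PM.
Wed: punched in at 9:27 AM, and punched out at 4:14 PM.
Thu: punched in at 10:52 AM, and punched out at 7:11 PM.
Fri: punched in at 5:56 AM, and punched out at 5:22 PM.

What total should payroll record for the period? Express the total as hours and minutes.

Mon: 11:21 AM–10:11 PM = 10 h 50 min; less 45 min break → 10 h 5 min
Tue: 8:40 AM–7:48 PM = 11 h 8 min; less 45 min break → 10 h 23 min
Wed: 9:27 AM–4:14 PM = 6 h 47 min; less 45 min break → 6 h 2 min
Thu: 10:52 AM–7:11 PM = 8 h 19 min; less 45 min break → 7 h 34 min
Fri: 5:56 AM–5:22 PM = 11 h 26 min; less 45 min break → 10 h 41 min
Total: 10 h 5 min + 10 h 23 min + 6 h 2 min + 7 h 34 min + 10 h 41 min = 44 h 45 min.

44 h 45 min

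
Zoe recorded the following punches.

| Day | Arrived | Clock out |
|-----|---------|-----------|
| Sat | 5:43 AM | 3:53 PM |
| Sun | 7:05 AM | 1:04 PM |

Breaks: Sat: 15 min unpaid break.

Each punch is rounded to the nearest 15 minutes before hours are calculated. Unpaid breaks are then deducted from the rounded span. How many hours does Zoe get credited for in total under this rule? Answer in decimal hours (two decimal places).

16.00 hours

Sat: in 5:43 AM→5:45 AM, out 3:53 PM→4:00 PM; 10 h 15 min − 15 min = 10 h 0 min
Sun: in 7:05 AM→7:00 AM, out 1:04 PM→1:00 PM; 6 h 0 min
Total credited: 16 h 0 min.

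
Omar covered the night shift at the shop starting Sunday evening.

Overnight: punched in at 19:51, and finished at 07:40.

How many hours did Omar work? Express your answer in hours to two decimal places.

Overnight: 19:51 → midnight = 4 h 9 min; midnight → 07:40 = 7 h 40 min; span 11 h 49 min

11.82 hours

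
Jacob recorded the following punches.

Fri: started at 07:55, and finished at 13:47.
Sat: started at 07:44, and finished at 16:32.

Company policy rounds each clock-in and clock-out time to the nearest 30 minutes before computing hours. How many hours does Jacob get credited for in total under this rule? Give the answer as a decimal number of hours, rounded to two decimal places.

Fri: in 07:55→08:00, out 13:47→14:00; 6 h 0 min
Sat: in 07:44→07:30, out 16:32→16:30; 9 h 0 min
Total credited: 15 h 0 min.

15.00 hours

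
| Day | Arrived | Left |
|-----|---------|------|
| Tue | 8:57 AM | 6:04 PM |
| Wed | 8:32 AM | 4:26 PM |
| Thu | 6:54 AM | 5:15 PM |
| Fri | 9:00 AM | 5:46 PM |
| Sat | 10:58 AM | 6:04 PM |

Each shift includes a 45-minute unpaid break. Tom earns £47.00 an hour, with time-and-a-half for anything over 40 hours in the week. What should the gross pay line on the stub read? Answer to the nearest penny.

Tue: 8:57 AM–6:04 PM = 9 h 7 min; less 45 min break → 8 h 22 min
Wed: 8:32 AM–4:26 PM = 7 h 54 min; less 45 min break → 7 h 9 min
Thu: 6:54 AM–5:15 PM = 10 h 21 min; less 45 min break → 9 h 36 min
Fri: 9:00 AM–5:46 PM = 8 h 46 min; less 45 min break → 8 h 1 min
Sat: 10:58 AM–6:04 PM = 7 h 6 min; less 45 min break → 6 h 21 min
Total worked: 39 h 29 min = 2369 min.
Regular 39 h 29 min = 2369 min at £47.00/h; overtime 0 h 0 min = 0 min at £70.50/h.
Pay = (2369 × £47.00 + 0 × £70.50) ÷ 60 = £1855.72.

£1855.72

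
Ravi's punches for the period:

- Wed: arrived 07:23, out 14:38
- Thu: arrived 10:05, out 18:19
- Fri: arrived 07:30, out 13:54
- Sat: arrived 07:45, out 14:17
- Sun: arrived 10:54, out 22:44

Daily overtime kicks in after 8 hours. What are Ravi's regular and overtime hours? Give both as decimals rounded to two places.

Wed: 07:23–14:38 = 7 h 15 min
Thu: 10:05–18:19 = 8 h 14 min
Fri: 07:30–13:54 = 6 h 24 min
Sat: 07:45–14:17 = 6 h 32 min
Sun: 10:54–22:44 = 11 h 50 min
Wed reg 7 h 15 min / OT 0 h 0 min; Thu reg 8 h 0 min / OT 0 h 14 min; Fri reg 6 h 24 min / OT 0 h 0 min; Sat reg 6 h 32 min / OT 0 h 0 min; Sun reg 8 h 0 min / OT 3 h 50 min.
Totals: regular 36 h 11 min, overtime 4 h 4 min.

Regular 36.18 hours, overtime 4.07 hours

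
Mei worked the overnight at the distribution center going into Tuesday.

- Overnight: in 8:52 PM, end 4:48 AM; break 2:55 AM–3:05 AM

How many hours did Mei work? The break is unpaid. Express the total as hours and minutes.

7 h 46 min

Overnight: 8:52 PM → midnight = 3 h 8 min; midnight → 4:48 AM = 4 h 48 min; span 7 h 56 min; less 10 min break → 7 h 46 min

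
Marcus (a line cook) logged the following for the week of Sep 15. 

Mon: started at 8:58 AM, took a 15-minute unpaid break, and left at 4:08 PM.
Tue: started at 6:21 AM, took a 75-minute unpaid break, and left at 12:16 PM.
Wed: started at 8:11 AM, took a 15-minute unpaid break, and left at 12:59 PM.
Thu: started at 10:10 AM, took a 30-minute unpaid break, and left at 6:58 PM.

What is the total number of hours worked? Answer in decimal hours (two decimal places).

Mon: 8:58 AM–4:08 PM = 7 h 10 min; less 15 min break → 6 h 55 min
Tue: 6:21 AM–12:16 PM = 5 h 55 min; less 75 min break → 4 h 40 min
Wed: 8:11 AM–12:59 PM = 4 h 48 min; less 15 min break → 4 h 33 min
Thu: 10:10 AM–6:58 PM = 8 h 48 min; less 30 min break → 8 h 18 min
Total: 6 h 55 min + 4 h 40 min + 4 h 33 min + 8 h 18 min = 24 h 26 min.

24.43 hours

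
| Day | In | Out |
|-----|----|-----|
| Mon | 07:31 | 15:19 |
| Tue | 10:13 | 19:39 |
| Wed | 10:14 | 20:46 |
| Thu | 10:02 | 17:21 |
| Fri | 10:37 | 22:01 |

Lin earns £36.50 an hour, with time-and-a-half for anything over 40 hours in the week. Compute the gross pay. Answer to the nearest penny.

Mon: 07:31–15:19 = 7 h 48 min
Tue: 10:13–19:39 = 9 h 26 min
Wed: 10:14–20:46 = 10 h 32 min
Thu: 10:02–17:21 = 7 h 19 min
Fri: 10:37–22:01 = 11 h 24 min
Total worked: 46 h 29 min = 2789 min.
Regular 40 h 0 min = 2400 min at £36.50/h; overtime 6 h 29 min = 389 min at £54.75/h.
Pay = (2400 × £36.50 + 389 × £54.75) ÷ 60 = £1814.96.

£1814.96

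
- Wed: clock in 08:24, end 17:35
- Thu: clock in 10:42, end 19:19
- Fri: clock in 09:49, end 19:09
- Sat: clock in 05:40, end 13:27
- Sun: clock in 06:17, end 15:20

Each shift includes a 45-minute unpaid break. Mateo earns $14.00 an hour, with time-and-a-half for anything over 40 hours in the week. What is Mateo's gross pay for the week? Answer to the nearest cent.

$564.55

Wed: 08:24–17:35 = 9 h 11 min; less 45 min break → 8 h 26 min
Thu: 10:42–19:19 = 8 h 37 min; less 45 min break → 7 h 52 min
Fri: 09:49–19:09 = 9 h 20 min; less 45 min break → 8 h 35 min
Sat: 05:40–13:27 = 7 h 47 min; less 45 min break → 7 h 2 min
Sun: 06:17–15:20 = 9 h 3 min; less 45 min break → 8 h 18 min
Total worked: 40 h 13 min = 2413 min.
Regular 40 h 0 min = 2400 min at $14.00/h; overtime 0 h 13 min = 13 min at $21.00/h.
Pay = (2400 × $14.00 + 13 × $21.00) ÷ 60 = $564.55.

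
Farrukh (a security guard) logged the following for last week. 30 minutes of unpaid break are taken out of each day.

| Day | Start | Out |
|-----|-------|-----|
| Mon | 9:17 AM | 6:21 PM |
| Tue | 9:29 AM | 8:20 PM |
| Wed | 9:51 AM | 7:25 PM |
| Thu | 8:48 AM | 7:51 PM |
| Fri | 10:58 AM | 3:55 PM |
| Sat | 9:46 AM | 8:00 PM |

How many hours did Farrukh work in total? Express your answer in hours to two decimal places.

Mon: 9:17 AM–6:21 PM = 9 h 4 min; less 30 min break → 8 h 34 min
Tue: 9:29 AM–8:20 PM = 10 h 51 min; less 30 min break → 10 h 21 min
Wed: 9:51 AM–7:25 PM = 9 h 34 min; less 30 min break → 9 h 4 min
Thu: 8:48 AM–7:51 PM = 11 h 3 min; less 30 min break → 10 h 33 min
Fri: 10:58 AM–3:55 PM = 4 h 57 min; less 30 min break → 4 h 27 min
Sat: 9:46 AM–8:00 PM = 10 h 14 min; less 30 min break → 9 h 44 min
Total: 8 h 34 min + 10 h 21 min + 9 h 4 min + 10 h 33 min + 4 h 27 min + 9 h 44 min = 52 h 43 min.

52.72 hours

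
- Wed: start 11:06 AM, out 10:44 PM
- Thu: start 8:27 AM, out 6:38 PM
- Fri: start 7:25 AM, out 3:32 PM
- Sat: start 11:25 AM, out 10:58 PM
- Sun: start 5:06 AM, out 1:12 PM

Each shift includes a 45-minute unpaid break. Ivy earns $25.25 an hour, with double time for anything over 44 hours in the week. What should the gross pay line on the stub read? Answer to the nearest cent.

Wed: 11:06 AM–10:44 PM = 11 h 38 min; less 45 min break → 10 h 53 min
Thu: 8:27 AM–6:38 PM = 10 h 11 min; less 45 min break → 9 h 26 min
Fri: 7:25 AM–3:32 PM = 8 h 7 min; less 45 min break → 7 h 22 min
Sat: 11:25 AM–10:58 PM = 11 h 33 min; less 45 min break → 10 h 48 min
Sun: 5:06 AM–1:12 PM = 8 h 6 min; less 45 min break → 7 h 21 min
Total worked: 45 h 50 min = 2750 min.
Regular 44 h 0 min = 2640 min at $25.25/h; overtime 1 h 50 min = 110 min at $50.50/h.
Pay = (2640 × $25.25 + 110 × $50.50) ÷ 60 = $1203.58.

$1203.58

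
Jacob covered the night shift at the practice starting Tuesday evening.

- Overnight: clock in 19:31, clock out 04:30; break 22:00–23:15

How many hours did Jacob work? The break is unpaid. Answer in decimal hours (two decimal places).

7.73 hours

Overnight: 19:31 → midnight = 4 h 29 min; midnight → 04:30 = 4 h 30 min; span 8 h 59 min; less 75 min break → 7 h 44 min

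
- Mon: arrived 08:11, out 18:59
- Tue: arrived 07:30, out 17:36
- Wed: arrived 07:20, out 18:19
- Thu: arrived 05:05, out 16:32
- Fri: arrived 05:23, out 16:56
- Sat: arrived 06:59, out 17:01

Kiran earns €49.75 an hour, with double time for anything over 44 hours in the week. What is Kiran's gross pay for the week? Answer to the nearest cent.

Mon: 08:11–18:59 = 10 h 48 min
Tue: 07:30–17:36 = 10 h 6 min
Wed: 07:20–18:19 = 10 h 59 min
Thu: 05:05–16:32 = 11 h 27 min
Fri: 05:23–16:56 = 11 h 33 min
Sat: 06:59–17:01 = 10 h 2 min
Total worked: 64 h 55 min = 3895 min.
Regular 44 h 0 min = 2640 min at €49.75/h; overtime 20 h 55 min = 1255 min at €99.50/h.
Pay = (2640 × €49.75 + 1255 × €99.50) ÷ 60 = €4270.21.

€4270.21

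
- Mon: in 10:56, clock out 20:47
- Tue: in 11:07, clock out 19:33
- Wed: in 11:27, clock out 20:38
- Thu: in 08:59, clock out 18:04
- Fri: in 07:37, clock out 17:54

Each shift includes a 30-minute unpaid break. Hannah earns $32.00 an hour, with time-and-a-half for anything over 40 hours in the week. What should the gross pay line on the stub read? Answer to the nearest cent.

Mon: 10:56–20:47 = 9 h 51 min; less 30 min break → 9 h 21 min
Tue: 11:07–19:33 = 8 h 26 min; less 30 min break → 7 h 56 min
Wed: 11:27–20:38 = 9 h 11 min; less 30 min break → 8 h 41 min
Thu: 08:59–18:04 = 9 h 5 min; less 30 min break → 8 h 35 min
Fri: 07:37–17:54 = 10 h 17 min; less 30 min break → 9 h 47 min
Total worked: 44 h 20 min = 2660 min.
Regular 40 h 0 min = 2400 min at $32.00/h; overtime 4 h 20 min = 260 min at $48.00/h.
Pay = (2400 × $32.00 + 260 × $48.00) ÷ 60 = $1488.00.

$1488.00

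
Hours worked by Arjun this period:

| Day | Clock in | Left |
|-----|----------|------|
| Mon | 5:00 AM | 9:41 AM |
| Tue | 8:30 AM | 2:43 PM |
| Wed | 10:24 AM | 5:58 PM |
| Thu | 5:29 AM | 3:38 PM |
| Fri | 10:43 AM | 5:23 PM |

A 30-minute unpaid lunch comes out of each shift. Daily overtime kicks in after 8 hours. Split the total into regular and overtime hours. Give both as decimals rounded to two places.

Mon: 5:00 AM–9:41 AM = 4 h 41 min; less 30 min break → 4 h 11 min
Tue: 8:30 AM–2:43 PM = 6 h 13 min; less 30 min break → 5 h 43 min
Wed: 10:24 AM–5:58 PM = 7 h 34 min; less 30 min break → 7 h 4 min
Thu: 5:29 AM–3:38 PM = 10 h 9 min; less 30 min break → 9 h 39 min
Fri: 10:43 AM–5:23 PM = 6 h 40 min; less 30 min break → 6 h 10 min
Mon reg 4 h 11 min / OT 0 h 0 min; Tue reg 5 h 43 min / OT 0 h 0 min; Wed reg 7 h 4 min / OT 0 h 0 min; Thu reg 8 h 0 min / OT 1 h 39 min; Fri reg 6 h 10 min / OT 0 h 0 min.
Totals: regular 31 h 8 min, overtime 1 h 39 min.

Regular 31.13 hours, overtime 1.65 hours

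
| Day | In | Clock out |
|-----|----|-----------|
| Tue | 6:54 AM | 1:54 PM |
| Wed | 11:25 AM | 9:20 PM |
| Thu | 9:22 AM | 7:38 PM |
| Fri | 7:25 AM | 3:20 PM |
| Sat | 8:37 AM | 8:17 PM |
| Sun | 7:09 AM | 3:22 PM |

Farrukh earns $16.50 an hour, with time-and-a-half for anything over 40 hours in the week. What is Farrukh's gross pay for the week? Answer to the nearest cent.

Tue: 6:54 AM–1:54 PM = 7 h 0 min
Wed: 11:25 AM–9:20 PM = 9 h 55 min
Thu: 9:22 AM–7:38 PM = 10 h 16 min
Fri: 7:25 AM–3:20 PM = 7 h 55 min
Sat: 8:37 AM–8:17 PM = 11 h 40 min
Sun: 7:09 AM–3:22 PM = 8 h 13 min
Total worked: 54 h 59 min = 3299 min.
Regular 40 h 0 min = 2400 min at $16.50/h; overtime 14 h 59 min = 899 min at $24.75/h.
Pay = (2400 × $16.50 + 899 × $24.75) ÷ 60 = $1030.84.

$1030.84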